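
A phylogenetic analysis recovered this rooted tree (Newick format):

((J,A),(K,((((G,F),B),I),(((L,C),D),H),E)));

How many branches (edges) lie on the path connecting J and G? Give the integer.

The MRCA of J and G is the root of the tree.
From J up to that node: 2 branches. From G up to the same node: 6 branches. Total: 2 + 6 = 8.

8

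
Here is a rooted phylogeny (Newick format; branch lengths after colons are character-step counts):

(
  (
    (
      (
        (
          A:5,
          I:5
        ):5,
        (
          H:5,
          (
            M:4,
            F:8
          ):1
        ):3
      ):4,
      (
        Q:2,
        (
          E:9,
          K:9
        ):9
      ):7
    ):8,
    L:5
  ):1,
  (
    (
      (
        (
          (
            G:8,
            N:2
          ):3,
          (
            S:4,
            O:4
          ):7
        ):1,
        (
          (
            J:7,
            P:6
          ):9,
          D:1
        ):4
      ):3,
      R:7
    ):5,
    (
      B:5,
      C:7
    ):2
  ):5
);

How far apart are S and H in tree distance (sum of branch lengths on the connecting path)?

46

The path runs S → … → MRCA → … → H; the MRCA is the root of the tree.
Branch lengths along that path: 4 + 7 + 1 + 3 + 5 + 5 + 1 + 8 + 4 + 3 + 5 = 46.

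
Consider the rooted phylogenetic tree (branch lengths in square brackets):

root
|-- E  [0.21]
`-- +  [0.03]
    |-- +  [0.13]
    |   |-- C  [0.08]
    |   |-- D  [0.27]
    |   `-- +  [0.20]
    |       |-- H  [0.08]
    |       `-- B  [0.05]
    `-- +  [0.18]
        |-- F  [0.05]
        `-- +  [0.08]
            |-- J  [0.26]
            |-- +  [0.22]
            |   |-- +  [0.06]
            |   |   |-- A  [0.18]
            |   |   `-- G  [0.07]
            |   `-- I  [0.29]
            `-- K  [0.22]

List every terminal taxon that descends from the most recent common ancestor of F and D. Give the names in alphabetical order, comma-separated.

A, B, C, D, F, G, H, I, J, K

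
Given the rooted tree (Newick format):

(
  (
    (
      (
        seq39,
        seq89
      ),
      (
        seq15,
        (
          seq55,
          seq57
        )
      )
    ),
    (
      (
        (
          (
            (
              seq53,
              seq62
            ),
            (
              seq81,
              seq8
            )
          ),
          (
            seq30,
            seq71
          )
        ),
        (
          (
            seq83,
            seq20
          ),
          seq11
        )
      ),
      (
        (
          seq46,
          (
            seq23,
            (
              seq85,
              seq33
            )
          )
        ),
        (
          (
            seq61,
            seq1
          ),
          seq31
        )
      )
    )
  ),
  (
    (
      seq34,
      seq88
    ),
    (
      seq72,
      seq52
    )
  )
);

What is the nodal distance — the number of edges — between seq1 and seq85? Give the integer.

The MRCA of seq1 and seq85 is the node subtending ((seq46,(seq23,(seq85,seq33))),((seq61,seq1),seq31)).
From seq1 up to that node: 3 branches. From seq85 up to the same node: 4 branches. Total: 3 + 4 = 7.

7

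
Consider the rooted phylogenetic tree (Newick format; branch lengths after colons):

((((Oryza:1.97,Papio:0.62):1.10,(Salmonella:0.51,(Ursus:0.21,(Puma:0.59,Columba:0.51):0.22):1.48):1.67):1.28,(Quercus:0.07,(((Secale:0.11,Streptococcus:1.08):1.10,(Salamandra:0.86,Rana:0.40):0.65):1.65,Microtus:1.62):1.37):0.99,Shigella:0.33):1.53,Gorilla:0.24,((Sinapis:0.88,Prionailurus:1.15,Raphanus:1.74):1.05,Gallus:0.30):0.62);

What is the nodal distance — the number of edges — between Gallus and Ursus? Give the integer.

The MRCA of Gallus and Ursus is the root of the tree.
From Gallus up to that node: 2 branches. From Ursus up to the same node: 5 branches. Total: 2 + 5 = 7.

7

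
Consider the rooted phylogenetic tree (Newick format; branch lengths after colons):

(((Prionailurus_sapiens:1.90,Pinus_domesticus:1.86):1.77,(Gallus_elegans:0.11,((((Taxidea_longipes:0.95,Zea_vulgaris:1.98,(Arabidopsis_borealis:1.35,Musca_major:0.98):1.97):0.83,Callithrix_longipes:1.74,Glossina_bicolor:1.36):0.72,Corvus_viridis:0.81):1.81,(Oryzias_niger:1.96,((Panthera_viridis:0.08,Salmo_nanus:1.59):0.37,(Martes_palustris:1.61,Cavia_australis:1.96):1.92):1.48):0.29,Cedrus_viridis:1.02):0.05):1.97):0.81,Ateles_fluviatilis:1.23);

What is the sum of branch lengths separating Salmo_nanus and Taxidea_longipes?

The path runs Salmo_nanus → … → MRCA → … → Taxidea_longipes; the MRCA is the node subtending ((((Taxidea_longipes,Zea_vulgaris,(Arabidopsis_borealis,Musca_major)),Callithrix_longipes,Glossina_bicolor),Corvus_viridis),(Oryzias_niger,((Panthera_viridis,Salmo_nanus),(Martes_palustris,Cavia_australis))),Cedrus_viridis).
Branch lengths along that path: 1.59 + 0.37 + 1.48 + 0.29 + 1.81 + 0.72 + 0.83 + 0.95 = 8.04.

8.04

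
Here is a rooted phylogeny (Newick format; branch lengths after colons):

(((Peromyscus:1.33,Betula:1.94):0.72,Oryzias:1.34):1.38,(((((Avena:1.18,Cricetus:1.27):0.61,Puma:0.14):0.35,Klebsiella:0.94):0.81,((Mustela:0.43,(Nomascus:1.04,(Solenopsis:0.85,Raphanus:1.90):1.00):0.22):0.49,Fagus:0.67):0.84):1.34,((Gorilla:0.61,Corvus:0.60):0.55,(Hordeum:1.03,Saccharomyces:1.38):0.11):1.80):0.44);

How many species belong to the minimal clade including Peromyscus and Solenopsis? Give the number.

16

The MRCA of Peromyscus and Solenopsis is the root, so the clade is the entire tree.
That clade contains 16 terminal taxa: Avena, Betula, Corvus, Cricetus, Fagus, Gorilla, Hordeum, Klebsiella, Mustela, Nomascus, Oryzias, Peromyscus, Puma, Raphanus, Saccharomyces, Solenopsis.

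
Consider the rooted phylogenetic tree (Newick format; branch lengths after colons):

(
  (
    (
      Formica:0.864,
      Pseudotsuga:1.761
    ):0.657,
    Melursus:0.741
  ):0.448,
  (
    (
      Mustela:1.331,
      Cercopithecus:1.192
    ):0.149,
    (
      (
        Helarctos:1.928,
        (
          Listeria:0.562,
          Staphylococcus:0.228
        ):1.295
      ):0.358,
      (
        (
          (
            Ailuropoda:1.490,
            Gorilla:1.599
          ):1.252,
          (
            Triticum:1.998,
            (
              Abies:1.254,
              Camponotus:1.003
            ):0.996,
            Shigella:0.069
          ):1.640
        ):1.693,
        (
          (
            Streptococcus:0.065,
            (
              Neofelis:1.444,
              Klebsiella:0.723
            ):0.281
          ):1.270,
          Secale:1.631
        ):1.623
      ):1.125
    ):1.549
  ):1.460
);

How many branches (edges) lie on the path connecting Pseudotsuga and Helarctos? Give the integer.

The MRCA of Pseudotsuga and Helarctos is the root of the tree.
From Pseudotsuga up to that node: 3 branches. From Helarctos up to the same node: 4 branches. Total: 3 + 4 = 7.

7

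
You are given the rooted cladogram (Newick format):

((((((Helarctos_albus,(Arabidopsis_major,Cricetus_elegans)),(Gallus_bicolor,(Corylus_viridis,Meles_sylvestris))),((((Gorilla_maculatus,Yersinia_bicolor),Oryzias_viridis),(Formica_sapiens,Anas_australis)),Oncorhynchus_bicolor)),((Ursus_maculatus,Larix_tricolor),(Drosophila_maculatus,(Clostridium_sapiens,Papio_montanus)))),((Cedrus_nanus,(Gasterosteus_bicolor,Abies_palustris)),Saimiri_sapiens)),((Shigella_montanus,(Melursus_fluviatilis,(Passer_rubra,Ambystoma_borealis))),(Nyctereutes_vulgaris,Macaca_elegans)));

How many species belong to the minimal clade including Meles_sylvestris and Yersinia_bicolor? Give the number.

The MRCA of Meles_sylvestris and Yersinia_bicolor is the node subtending (((Helarctos_albus,(Arabidopsis_major,Cricetus_elegans)),(Gallus_bicolor,(Corylus_viridis,Meles_sylvestris))),((((Gorilla_maculatus,Yersinia_bicolor),Oryzias_viridis),(Formica_sapiens,Anas_australis)),Oncorhynchus_bicolor)).
That clade contains 12 terminal taxa: Anas_australis, Arabidopsis_major, Corylus_viridis, Cricetus_elegans, Formica_sapiens, Gallus_bicolor, Gorilla_maculatus, Helarctos_albus, Meles_sylvestris, Oncorhynchus_bicolor, Oryzias_viridis, Yersinia_bicolor.

12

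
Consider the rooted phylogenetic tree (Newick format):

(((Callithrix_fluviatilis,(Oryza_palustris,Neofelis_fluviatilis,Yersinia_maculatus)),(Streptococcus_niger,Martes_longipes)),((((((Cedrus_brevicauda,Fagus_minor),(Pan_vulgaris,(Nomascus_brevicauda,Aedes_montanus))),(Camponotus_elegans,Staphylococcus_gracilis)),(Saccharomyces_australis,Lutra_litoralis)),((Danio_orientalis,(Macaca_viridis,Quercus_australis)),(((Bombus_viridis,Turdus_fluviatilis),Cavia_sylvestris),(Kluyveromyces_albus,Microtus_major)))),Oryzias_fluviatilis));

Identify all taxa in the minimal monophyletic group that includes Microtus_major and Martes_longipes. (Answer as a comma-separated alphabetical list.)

Aedes_montanus, Bombus_viridis, Callithrix_fluviatilis, Camponotus_elegans, Cavia_sylvestris, Cedrus_brevicauda, Danio_orientalis, Fagus_minor, Kluyveromyces_albus, Lutra_litoralis, Macaca_viridis, Martes_longipes, Microtus_major, Neofelis_fluviatilis, Nomascus_brevicauda, Oryza_palustris, Oryzias_fluviatilis, Pan_vulgaris, Quercus_australis, Saccharomyces_australis, Staphylococcus_gracilis, Streptococcus_niger, Turdus_fluviatilis, Yersinia_maculatus

Tracing Microtus_major: it sits inside (Kluyveromyces_albus,Microtus_major).
Tracing Martes_longipes: it sits inside (Streptococcus_niger,Martes_longipes).
The smallest clade enclosing both is the whole tree (their MRCA is the root), so the answer is all 24 tips in alphabetical order.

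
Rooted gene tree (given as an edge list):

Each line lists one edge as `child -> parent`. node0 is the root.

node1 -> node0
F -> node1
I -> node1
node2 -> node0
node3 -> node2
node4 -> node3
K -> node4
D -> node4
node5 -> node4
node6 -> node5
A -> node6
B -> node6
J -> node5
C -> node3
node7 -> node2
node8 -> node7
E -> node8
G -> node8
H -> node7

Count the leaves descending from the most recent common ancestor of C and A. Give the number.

The MRCA of C and A is the node subtending ((K,D,((A,B),J)),C).
That clade contains 6 terminal taxa: A, B, C, D, J, K.

6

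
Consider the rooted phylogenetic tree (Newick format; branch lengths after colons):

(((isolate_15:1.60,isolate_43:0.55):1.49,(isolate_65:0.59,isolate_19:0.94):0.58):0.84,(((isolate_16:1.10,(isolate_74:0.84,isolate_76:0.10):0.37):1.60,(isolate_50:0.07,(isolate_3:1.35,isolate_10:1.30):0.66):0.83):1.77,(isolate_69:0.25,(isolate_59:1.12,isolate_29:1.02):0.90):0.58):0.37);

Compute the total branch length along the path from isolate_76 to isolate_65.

The path runs isolate_76 → … → MRCA → … → isolate_65; the MRCA is the root of the tree.
Branch lengths along that path: 0.10 + 0.37 + 1.60 + 1.77 + 0.37 + 0.84 + 0.58 + 0.59 = 6.22.

6.22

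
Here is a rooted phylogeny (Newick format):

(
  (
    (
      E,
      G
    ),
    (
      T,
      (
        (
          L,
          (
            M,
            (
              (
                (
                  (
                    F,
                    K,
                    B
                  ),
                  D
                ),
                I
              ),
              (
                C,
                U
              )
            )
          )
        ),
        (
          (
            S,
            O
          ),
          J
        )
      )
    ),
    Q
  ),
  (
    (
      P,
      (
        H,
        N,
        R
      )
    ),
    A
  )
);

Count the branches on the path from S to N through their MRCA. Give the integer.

The MRCA of S and N is the root of the tree.
From S up to that node: 6 branches. From N up to the same node: 4 branches. Total: 6 + 4 = 10.

10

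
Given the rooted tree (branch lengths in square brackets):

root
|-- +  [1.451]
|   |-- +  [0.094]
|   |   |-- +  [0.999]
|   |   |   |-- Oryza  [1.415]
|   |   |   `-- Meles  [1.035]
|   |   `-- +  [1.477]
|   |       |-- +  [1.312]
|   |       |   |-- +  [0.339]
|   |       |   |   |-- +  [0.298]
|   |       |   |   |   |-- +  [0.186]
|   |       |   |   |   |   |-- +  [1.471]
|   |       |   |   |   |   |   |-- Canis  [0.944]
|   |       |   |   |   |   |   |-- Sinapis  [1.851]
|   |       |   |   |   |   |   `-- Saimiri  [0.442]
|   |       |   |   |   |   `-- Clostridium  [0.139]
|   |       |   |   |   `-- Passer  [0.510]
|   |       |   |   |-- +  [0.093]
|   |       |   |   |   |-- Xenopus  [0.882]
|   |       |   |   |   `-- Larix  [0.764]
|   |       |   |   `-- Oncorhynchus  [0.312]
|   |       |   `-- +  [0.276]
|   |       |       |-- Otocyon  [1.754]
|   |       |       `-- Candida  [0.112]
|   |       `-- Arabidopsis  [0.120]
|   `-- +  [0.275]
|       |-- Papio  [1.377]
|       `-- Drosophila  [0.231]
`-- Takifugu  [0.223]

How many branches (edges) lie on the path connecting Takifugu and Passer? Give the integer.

The MRCA of Takifugu and Passer is the root of the tree.
From Takifugu up to that node: 1 branch. From Passer up to the same node: 7 branches. Total: 1 + 7 = 8.

8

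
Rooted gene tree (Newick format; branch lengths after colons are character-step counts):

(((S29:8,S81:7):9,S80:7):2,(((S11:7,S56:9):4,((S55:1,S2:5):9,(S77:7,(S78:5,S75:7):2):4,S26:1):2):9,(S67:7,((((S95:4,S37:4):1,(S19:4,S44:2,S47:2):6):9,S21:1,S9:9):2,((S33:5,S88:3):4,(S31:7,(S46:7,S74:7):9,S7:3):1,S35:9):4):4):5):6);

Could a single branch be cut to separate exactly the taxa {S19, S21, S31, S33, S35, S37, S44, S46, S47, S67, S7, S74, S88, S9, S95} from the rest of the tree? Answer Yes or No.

Yes

The most recent common ancestor of these taxa subtends (S67,((((S95,S37),(S19,S44,S47)),S21,S9),((S33,S88),(S31,(S46,S74),S7),S35))).
That clade has exactly 15 tips — every listed taxon and nothing else — so the group is monophyletic.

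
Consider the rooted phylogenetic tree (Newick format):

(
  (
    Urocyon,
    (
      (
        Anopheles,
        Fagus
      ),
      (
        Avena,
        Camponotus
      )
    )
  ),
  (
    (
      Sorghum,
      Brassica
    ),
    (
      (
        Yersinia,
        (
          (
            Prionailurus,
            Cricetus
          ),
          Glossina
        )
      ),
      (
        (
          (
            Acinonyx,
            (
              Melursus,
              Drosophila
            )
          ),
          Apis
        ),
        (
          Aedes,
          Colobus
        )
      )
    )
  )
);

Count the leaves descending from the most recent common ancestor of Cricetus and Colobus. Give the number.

The MRCA of Cricetus and Colobus is the node subtending ((Yersinia,((Prionailurus,Cricetus),Glossina)),(((Acinonyx,(Melursus,Drosophila)),Apis),(Aedes,Colobus))).
That clade contains 10 terminal taxa: Acinonyx, Aedes, Apis, Colobus, Cricetus, Drosophila, Glossina, Melursus, Prionailurus, Yersinia.

10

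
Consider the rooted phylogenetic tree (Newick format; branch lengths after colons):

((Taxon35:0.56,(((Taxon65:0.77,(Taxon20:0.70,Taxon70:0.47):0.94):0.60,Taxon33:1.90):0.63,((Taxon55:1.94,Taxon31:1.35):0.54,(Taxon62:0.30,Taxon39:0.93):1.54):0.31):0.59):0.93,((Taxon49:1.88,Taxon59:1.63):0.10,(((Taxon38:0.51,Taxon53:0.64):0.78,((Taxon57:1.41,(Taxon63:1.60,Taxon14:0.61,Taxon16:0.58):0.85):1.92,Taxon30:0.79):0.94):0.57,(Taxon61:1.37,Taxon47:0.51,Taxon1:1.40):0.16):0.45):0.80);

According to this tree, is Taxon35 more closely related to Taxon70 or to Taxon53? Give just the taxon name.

Taxon70

The MRCA of Taxon35 and Taxon70 subtends (Taxon35,(((Taxon65,(Taxon20,Taxon70)),Taxon33),((Taxon55,Taxon31),(Taxon62,Taxon39)))) (9 taxa).
The MRCA of Taxon35 and Taxon53 is the root, subtending the entire tree (21 taxa).
The first is nested inside the second, so Taxon35 shares a more recent common ancestor with Taxon70.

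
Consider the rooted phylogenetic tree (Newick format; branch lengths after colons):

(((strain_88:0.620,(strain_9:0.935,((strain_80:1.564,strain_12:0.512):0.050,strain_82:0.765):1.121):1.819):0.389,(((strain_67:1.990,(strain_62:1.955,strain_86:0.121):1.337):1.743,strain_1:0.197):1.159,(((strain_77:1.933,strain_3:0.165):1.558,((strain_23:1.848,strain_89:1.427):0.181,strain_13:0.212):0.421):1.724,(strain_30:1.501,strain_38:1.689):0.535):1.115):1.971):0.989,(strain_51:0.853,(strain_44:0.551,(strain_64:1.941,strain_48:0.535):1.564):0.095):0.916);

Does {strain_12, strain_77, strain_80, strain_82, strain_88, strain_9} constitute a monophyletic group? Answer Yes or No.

The MRCA of the listed taxa subtends ((strain_88,(strain_9,((strain_80,strain_12),strain_82))),(((strain_67,(strain_62,strain_86)),strain_1),(((strain_77,strain_3),((strain_23,strain_89),strain_13)),(strain_30,strain_38)))).
That clade also contains strain_1, strain_13, strain_23, strain_3, strain_30, strain_38, strain_62, strain_67, strain_86, strain_89, which are not in the proposed group, so the group is not monophyletic.

No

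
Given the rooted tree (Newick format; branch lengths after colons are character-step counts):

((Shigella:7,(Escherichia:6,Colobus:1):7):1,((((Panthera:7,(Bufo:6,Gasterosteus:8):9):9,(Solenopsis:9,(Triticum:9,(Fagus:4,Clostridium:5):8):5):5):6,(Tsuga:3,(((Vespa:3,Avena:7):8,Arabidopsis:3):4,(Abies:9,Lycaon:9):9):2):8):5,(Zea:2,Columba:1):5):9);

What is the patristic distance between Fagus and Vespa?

The path runs Fagus → … → MRCA → … → Vespa; the MRCA is the node subtending (((Panthera,(Bufo,Gasterosteus)),(Solenopsis,(Triticum,(Fagus,Clostridium)))),(Tsuga,(((Vespa,Avena),Arabidopsis),(Abies,Lycaon)))).
Branch lengths along that path: 4 + 8 + 5 + 5 + 6 + 8 + 2 + 4 + 8 + 3 = 53.

53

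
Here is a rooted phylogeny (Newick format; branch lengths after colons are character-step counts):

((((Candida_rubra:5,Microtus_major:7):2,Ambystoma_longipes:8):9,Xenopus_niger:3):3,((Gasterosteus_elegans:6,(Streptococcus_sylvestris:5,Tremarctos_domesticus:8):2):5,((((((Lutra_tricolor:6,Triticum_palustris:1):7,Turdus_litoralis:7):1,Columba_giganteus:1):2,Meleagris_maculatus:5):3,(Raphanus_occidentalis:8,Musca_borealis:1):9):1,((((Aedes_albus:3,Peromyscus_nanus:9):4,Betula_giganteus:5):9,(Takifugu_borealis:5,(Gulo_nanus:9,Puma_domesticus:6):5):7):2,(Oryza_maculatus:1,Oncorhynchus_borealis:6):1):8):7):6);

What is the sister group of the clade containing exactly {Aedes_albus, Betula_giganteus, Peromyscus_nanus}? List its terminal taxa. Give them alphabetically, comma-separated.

The clade containing exactly {Aedes_albus, Betula_giganteus, Peromyscus_nanus} attaches to the tree at the node subtending (((Aedes_albus,Peromyscus_nanus),Betula_giganteus),(Takifugu_borealis,(Gulo_nanus,Puma_domesticus))).
The other lineage descending from that same node — the sister group — is (Takifugu_borealis,(Gulo_nanus,Puma_domesticus)); its 3 tips in alphabetical order are the answer.

Gulo_nanus, Puma_domesticus, Takifugu_borealis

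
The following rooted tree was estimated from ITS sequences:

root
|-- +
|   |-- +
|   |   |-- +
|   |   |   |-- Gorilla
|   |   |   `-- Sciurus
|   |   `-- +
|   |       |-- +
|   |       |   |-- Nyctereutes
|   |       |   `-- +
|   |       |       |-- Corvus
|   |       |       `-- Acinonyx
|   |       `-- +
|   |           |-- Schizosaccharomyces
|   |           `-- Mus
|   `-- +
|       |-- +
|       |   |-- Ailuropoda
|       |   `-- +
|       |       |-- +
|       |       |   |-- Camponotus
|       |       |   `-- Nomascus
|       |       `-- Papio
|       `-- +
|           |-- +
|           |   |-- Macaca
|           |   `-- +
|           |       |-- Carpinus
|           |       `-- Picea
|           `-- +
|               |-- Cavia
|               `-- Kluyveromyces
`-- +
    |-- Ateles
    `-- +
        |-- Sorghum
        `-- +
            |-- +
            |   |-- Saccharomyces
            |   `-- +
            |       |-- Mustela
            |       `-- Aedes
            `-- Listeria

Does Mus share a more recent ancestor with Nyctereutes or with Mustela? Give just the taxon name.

The MRCA of Mus and Nyctereutes subtends ((Nyctereutes,(Corvus,Acinonyx)),(Schizosaccharomyces,Mus)) (5 taxa).
The MRCA of Mus and Mustela is the root, subtending the entire tree (22 taxa).
The first is nested inside the second, so Mus shares a more recent common ancestor with Nyctereutes.

Nyctereutes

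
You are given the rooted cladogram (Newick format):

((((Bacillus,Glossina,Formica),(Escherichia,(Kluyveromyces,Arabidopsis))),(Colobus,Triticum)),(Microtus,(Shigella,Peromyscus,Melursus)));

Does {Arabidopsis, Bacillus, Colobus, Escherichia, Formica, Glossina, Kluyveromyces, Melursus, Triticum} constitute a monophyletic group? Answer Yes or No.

No

The MRCA of the listed taxa is the root, so the smallest clade containing them is the whole tree.
That clade also contains Microtus, Peromyscus, Shigella, which are not in the proposed group, so the group is not monophyletic.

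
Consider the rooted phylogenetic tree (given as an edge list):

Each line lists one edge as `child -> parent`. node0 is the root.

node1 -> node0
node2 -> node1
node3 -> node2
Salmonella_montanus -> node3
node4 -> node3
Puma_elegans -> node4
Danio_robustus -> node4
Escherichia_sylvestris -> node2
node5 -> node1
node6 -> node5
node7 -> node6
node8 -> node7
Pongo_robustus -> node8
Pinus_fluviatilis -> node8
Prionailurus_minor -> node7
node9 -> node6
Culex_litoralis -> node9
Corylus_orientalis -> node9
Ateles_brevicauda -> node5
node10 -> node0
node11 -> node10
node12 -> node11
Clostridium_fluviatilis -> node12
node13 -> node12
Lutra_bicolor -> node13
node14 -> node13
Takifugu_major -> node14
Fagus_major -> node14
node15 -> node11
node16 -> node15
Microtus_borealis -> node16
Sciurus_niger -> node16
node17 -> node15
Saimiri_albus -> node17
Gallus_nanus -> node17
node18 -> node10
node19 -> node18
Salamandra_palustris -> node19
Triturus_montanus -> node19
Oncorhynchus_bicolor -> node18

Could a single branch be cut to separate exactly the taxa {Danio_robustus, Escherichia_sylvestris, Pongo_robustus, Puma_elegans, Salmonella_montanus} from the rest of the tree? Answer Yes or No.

The MRCA of the listed taxa subtends (((Salmonella_montanus,(Puma_elegans,Danio_robustus)),Escherichia_sylvestris),((((Pongo_robustus,Pinus_fluviatilis),Prionailurus_minor),(Culex_litoralis,Corylus_orientalis)),Ateles_brevicauda)).
That clade also contains Ateles_brevicauda, Corylus_orientalis, Culex_litoralis, Pinus_fluviatilis, Prionailurus_minor, which are not in the proposed group, so the group is not monophyletic.

No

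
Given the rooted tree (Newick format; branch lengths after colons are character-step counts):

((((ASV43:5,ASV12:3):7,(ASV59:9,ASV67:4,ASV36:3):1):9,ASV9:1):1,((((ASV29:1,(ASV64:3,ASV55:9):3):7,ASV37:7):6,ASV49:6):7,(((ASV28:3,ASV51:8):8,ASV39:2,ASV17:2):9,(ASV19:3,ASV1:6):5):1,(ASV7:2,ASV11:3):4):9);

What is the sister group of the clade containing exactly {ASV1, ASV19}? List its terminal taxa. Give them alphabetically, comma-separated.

ASV17, ASV28, ASV39, ASV51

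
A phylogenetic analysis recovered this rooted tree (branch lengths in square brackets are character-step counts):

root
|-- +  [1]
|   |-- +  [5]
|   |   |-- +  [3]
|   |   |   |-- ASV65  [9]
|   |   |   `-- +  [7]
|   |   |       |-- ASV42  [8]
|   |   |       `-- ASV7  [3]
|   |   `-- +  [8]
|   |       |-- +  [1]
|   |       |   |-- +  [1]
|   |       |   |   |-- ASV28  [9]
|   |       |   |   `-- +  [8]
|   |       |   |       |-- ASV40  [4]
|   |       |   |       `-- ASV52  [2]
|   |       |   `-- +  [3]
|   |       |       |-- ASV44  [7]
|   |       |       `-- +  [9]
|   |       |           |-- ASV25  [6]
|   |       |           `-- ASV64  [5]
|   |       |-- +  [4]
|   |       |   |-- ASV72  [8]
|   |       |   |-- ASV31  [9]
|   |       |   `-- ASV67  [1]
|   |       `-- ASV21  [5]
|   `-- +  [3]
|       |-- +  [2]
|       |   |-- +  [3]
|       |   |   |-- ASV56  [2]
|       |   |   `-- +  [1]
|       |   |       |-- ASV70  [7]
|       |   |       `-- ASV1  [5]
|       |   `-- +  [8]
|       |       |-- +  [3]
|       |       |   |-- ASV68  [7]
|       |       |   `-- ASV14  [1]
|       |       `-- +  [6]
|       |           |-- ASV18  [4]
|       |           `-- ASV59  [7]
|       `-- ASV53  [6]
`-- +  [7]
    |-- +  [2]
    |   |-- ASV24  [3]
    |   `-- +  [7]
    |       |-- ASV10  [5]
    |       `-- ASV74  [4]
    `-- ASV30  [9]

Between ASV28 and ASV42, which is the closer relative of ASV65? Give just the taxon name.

The MRCA of ASV65 and ASV42 subtends (ASV65,(ASV42,ASV7)) (3 taxa).
The MRCA of ASV65 and ASV28 subtends ((ASV65,(ASV42,ASV7)),(((ASV28,(ASV40,ASV52)),(ASV44,(ASV25,ASV64))),(ASV72,ASV31,ASV67),ASV21)) (13 taxa).
The first is nested inside the second, so ASV65 shares a more recent common ancestor with ASV42.

ASV42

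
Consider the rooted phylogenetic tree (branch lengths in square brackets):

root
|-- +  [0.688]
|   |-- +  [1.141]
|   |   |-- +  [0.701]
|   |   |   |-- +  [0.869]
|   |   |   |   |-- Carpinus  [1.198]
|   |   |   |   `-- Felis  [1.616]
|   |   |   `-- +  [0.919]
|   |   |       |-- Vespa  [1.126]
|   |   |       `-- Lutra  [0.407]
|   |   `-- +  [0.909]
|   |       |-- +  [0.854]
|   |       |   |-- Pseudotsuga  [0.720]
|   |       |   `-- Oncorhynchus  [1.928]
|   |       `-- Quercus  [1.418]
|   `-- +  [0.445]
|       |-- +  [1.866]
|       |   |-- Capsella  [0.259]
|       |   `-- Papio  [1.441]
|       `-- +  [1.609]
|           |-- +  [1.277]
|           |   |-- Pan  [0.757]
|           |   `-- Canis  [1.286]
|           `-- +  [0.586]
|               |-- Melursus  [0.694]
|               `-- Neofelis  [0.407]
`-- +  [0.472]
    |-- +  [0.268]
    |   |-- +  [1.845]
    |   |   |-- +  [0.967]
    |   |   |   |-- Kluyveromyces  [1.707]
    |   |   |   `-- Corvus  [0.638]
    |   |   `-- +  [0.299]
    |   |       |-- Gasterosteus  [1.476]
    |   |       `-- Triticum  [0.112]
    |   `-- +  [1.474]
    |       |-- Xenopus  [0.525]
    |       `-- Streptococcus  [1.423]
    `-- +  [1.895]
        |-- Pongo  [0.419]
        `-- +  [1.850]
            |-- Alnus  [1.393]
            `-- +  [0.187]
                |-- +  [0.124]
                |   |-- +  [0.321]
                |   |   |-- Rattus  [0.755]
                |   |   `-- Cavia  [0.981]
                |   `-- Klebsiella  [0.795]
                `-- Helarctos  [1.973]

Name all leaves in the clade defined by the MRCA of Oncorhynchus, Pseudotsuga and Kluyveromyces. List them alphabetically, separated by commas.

Alnus, Canis, Capsella, Carpinus, Cavia, Corvus, Felis, Gasterosteus, Helarctos, Klebsiella, Kluyveromyces, Lutra, Melursus, Neofelis, Oncorhynchus, Pan, Papio, Pongo, Pseudotsuga, Quercus, Rattus, Streptococcus, Triticum, Vespa, Xenopus

Tracing Oncorhynchus: it sits inside (Pseudotsuga,Oncorhynchus).
Tracing Pseudotsuga: it sits inside (Pseudotsuga,Oncorhynchus).
Tracing Kluyveromyces: it sits inside (Kluyveromyces,Corvus).
The smallest clade enclosing all 3 is the whole tree (their MRCA is the root), so the answer is all 25 tips in alphabetical order.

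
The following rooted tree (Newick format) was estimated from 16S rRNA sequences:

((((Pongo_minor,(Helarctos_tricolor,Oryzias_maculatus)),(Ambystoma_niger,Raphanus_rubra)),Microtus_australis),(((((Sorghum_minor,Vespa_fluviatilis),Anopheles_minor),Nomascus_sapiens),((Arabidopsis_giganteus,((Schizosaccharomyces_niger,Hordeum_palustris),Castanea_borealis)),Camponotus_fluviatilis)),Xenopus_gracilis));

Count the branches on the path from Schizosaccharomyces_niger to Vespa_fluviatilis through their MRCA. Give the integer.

The MRCA of Schizosaccharomyces_niger and Vespa_fluviatilis is the node subtending ((((Sorghum_minor,Vespa_fluviatilis),Anopheles_minor),Nomascus_sapiens),((Arabidopsis_giganteus,((Schizosaccharomyces_niger,Hordeum_palustris),Castanea_borealis)),Camponotus_fluviatilis)).
From Schizosaccharomyces_niger up to that node: 5 branches. From Vespa_fluviatilis up to the same node: 4 branches. Total: 5 + 4 = 9.

9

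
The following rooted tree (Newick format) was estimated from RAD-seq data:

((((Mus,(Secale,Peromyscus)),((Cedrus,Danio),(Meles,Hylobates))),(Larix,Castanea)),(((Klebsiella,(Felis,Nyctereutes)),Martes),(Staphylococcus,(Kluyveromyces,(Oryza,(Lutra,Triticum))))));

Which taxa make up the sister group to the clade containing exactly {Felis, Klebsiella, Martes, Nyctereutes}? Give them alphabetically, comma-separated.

Kluyveromyces, Lutra, Oryza, Staphylococcus, Triticum

The clade containing exactly {Felis, Klebsiella, Martes, Nyctereutes} attaches to the tree at the node subtending (((Klebsiella,(Felis,Nyctereutes)),Martes),(Staphylococcus,(Kluyveromyces,(Oryza,(Lutra,Triticum))))).
The other lineage descending from that same node — the sister group — is (Staphylococcus,(Kluyveromyces,(Oryza,(Lutra,Triticum)))); its 5 tips in alphabetical order are the answer.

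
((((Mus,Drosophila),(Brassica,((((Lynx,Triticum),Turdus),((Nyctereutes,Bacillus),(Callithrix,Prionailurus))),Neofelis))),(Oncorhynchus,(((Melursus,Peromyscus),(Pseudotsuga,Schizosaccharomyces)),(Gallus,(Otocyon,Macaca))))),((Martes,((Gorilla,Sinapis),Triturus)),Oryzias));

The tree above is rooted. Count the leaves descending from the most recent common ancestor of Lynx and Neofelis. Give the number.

8

The MRCA of Lynx and Neofelis is the node subtending ((((Lynx,Triticum),Turdus),((Nyctereutes,Bacillus),(Callithrix,Prionailurus))),Neofelis).
That clade contains 8 terminal taxa: Bacillus, Callithrix, Lynx, Neofelis, Nyctereutes, Prionailurus, Triticum, Turdus.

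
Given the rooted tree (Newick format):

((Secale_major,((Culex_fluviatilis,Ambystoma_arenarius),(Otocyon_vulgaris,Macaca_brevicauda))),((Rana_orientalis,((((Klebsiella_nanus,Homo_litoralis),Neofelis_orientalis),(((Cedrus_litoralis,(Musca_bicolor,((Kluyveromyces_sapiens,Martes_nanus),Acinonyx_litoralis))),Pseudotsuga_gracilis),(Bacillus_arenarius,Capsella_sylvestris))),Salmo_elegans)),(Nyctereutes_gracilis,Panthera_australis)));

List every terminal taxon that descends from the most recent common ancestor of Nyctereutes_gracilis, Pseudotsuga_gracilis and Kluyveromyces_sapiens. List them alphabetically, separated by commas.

Acinonyx_litoralis, Bacillus_arenarius, Capsella_sylvestris, Cedrus_litoralis, Homo_litoralis, Klebsiella_nanus, Kluyveromyces_sapiens, Martes_nanus, Musca_bicolor, Neofelis_orientalis, Nyctereutes_gracilis, Panthera_australis, Pseudotsuga_gracilis, Rana_orientalis, Salmo_elegans

Tracing Nyctereutes_gracilis: it sits inside (Nyctereutes_gracilis,Panthera_australis).
Tracing Pseudotsuga_gracilis: it sits inside ((Cedrus_litoralis,(Musca_bicolor,((Kluyveromyces_sapiens,Martes_nanus),Acinonyx_litoralis))),Pseudotsuga_gracilis).
Tracing Kluyveromyces_sapiens: it sits inside (Kluyveromyces_sapiens,Martes_nanus).
The smallest clade enclosing all 3 is ((Rana_orientalis,((((Klebsiella_nanus,Homo_litoralis),Neofelis_orientalis),(((Cedrus_litoralis,(Musca_bicolor,((Kluyveromyces_sapiens,Martes_nanus),Acinonyx_litoralis))),Pseudotsuga_gracilis),(Bacillus_arenarius,Capsella_sylvestris))),Salmo_elegans)),(Nyctereutes_gracilis,Panthera_australis)); the answer is its 15 terminal taxa in alphabetical order.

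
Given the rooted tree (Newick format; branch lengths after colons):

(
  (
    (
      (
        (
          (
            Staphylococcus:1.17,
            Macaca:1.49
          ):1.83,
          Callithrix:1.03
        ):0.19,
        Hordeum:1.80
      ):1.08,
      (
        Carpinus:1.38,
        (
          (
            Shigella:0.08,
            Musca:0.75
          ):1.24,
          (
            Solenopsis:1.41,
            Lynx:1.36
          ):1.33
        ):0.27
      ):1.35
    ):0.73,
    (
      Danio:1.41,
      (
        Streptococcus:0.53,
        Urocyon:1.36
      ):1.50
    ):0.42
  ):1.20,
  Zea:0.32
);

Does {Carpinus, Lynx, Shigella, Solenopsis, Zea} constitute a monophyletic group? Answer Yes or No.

No

The MRCA of the listed taxa is the root, so the smallest clade containing them is the whole tree.
That clade also contains Callithrix, Danio, Hordeum, Macaca, Musca, Staphylococcus, Streptococcus, Urocyon, which are not in the proposed group, so the group is not monophyletic.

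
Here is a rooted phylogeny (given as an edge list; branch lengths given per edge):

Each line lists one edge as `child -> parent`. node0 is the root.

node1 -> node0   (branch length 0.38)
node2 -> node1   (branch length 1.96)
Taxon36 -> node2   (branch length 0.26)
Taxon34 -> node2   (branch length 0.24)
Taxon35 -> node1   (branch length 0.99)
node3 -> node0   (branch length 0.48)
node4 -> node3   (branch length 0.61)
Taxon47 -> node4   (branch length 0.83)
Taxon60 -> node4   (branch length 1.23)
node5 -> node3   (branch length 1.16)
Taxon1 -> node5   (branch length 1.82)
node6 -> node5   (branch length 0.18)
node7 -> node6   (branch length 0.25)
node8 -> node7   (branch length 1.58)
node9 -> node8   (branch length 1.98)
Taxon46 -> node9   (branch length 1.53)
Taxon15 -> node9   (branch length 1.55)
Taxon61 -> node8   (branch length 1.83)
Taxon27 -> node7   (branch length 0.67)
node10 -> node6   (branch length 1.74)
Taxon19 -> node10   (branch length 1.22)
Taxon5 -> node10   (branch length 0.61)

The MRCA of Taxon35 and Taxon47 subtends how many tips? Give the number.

The MRCA of Taxon35 and Taxon47 is the root, so the clade is the entire tree.
That clade contains 12 terminal taxa: Taxon1, Taxon15, Taxon19, Taxon27, Taxon34, Taxon35, Taxon36, Taxon46, Taxon47, Taxon5, Taxon60, Taxon61.

12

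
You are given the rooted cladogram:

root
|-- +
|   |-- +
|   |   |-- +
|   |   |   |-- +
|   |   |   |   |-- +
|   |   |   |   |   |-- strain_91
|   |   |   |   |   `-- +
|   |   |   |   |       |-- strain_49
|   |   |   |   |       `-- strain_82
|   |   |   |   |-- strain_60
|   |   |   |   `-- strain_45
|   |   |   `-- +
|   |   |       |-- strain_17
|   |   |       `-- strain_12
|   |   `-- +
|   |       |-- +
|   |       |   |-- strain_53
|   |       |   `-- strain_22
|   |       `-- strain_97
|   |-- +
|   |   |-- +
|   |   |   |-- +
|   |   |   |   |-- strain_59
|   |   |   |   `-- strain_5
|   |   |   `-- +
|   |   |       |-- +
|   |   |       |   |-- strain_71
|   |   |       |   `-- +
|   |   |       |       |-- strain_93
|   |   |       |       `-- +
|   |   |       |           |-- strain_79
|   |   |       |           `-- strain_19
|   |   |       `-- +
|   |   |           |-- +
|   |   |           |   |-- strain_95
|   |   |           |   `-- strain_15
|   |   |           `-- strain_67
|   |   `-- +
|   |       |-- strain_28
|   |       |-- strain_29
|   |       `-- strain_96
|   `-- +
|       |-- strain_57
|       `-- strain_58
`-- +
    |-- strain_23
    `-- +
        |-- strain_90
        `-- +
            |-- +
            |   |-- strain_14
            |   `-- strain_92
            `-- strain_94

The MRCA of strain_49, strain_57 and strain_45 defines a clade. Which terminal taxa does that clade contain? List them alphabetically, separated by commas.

strain_12, strain_15, strain_17, strain_19, strain_22, strain_28, strain_29, strain_45, strain_49, strain_5, strain_53, strain_57, strain_58, strain_59, strain_60, strain_67, strain_71, strain_79, strain_82, strain_91, strain_93, strain_95, strain_96, strain_97

Tracing strain_49: it sits inside (strain_49,strain_82).
Tracing strain_57: it sits inside (strain_57,strain_58).
Tracing strain_45: it sits inside ((strain_91,(strain_49,strain_82)),strain_60,strain_45).
The smallest clade enclosing all 3 is (((((strain_91,(strain_49,strain_82)),strain_60,strain_45),(strain_17,strain_12)),((strain_53,strain_22),strain_97)),(((strain_59,strain_5),((strain_71,(strain_93,(strain_79,strain_19))),((strain_95,strain_15),strain_67))),(strain_28,strain_29,strain_96)),(strain_57,strain_58)); the answer is its 24 terminal taxa in alphabetical order.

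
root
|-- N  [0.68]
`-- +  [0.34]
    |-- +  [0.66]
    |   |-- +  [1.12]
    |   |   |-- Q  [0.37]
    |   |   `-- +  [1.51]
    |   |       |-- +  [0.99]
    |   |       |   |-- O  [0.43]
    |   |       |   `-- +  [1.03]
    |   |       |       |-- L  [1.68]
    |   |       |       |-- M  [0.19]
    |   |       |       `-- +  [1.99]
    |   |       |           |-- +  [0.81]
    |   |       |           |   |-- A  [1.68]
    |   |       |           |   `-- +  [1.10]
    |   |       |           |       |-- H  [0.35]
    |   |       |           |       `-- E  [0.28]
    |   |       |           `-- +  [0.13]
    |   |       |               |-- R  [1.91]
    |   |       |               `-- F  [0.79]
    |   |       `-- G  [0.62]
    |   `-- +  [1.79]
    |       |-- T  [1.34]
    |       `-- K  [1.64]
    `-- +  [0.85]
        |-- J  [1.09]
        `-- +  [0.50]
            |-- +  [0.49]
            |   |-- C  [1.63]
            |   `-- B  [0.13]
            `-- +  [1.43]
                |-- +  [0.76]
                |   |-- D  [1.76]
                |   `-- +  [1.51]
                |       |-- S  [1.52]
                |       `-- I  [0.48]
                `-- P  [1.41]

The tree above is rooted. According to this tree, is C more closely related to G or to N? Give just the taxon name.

G

The MRCA of C and G subtends (((Q,((O,(L,M,((A,(H,E)),(R,F)))),G)),(T,K)),(J,((C,B),((D,(S,I)),P)))) (19 taxa).
The MRCA of C and N is the root, subtending the entire tree (20 taxa).
The first is nested inside the second, so C shares a more recent common ancestor with G.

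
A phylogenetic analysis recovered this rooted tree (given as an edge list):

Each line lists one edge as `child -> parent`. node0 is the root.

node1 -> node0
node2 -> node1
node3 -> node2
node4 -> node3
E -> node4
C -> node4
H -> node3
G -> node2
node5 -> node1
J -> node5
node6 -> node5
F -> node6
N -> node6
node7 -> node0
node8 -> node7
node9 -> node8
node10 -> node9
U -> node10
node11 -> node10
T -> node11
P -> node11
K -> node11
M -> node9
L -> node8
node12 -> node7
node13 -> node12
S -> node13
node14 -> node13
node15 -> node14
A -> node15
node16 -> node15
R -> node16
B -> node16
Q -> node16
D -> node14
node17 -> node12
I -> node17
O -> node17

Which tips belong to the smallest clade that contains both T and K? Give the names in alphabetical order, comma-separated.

Tracing T: it sits inside (T,P,K).
Tracing K: it sits inside (T,P,K).
The smallest clade enclosing both is (T,P,K); the answer is its 3 terminal taxa in alphabetical order.

K, P, T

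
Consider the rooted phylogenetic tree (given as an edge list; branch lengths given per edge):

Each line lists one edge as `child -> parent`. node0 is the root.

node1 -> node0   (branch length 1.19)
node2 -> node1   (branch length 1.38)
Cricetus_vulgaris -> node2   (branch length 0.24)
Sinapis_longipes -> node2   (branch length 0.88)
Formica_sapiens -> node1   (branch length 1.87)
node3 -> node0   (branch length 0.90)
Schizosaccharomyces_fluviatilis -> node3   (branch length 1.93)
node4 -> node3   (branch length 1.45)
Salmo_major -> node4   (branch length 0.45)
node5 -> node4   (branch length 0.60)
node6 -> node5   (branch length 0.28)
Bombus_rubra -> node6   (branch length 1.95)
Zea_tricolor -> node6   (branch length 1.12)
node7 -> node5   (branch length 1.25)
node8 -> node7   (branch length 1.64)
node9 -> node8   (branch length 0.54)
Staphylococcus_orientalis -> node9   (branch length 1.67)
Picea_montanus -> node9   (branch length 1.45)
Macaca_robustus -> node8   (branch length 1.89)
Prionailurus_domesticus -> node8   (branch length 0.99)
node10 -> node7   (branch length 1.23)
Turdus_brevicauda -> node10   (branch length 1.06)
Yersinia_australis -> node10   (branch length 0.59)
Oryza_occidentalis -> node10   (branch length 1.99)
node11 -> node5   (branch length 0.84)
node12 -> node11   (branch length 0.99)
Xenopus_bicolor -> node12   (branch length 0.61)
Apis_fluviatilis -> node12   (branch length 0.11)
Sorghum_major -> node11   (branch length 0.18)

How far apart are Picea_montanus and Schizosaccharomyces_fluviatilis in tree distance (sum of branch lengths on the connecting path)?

The path runs Picea_montanus → … → MRCA → … → Schizosaccharomyces_fluviatilis; the MRCA is the node subtending (Schizosaccharomyces_fluviatilis,(Salmo_major,((Bombus_rubra,Zea_tricolor),(((Staphylococcus_orientalis,Picea_montanus),Macaca_robustus,Prionailurus_domesticus),(Turdus_brevicauda,Yersinia_australis,Oryza_occidentalis)),((Xenopus_bicolor,Apis_fluviatilis),Sorghum_major)))).
Branch lengths along that path: 1.45 + 0.54 + 1.64 + 1.25 + 0.60 + 1.45 + 1.93 = 8.86.

8.86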